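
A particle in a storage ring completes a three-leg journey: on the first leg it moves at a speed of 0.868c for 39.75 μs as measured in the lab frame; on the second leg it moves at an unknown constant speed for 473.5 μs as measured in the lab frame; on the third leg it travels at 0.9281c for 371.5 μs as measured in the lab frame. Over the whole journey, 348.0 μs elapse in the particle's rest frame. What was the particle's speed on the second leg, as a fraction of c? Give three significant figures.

Leg 1: γ = 1/√(1 − 0.868²) = 1/√0.2466 = 2.014; τ_1 = 39.75/2.014 = 19.74 μs.
Leg 2: speed unknown; τ_2 = 473.5/γ_2.
Leg 3: γ = 1/√(1 − 0.9281²) = 1/√0.1386 = 2.686; τ_3 = 371.5/2.686 = 138.3 μs.
Total proper time: 19.74 + τ_2 + 138.3 = 348.0, so τ_2 = 348.0 − 158.1 = 189.9 μs.
γ_2 = 473.5/189.9 = 2.493; β = √(1 − 1/γ²) = √0.8391.

β = 0.916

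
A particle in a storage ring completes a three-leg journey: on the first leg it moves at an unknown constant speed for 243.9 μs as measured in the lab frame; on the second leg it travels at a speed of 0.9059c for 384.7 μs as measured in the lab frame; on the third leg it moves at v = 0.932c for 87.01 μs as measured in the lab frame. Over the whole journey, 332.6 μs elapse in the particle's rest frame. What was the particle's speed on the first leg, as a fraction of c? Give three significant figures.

β = 0.824

Leg 1: speed unknown; τ_1 = 243.9/γ_1.
Leg 2: γ = 1/√(1 − 0.9059²) = 1/√0.1793 = 2.361; τ_2 = 384.7/2.361 = 162.9 μs.
Leg 3: γ = 1/√(1 − 0.932²) = 1/√0.1314 = 2.759; τ_3 = 87.01/2.759 = 31.54 μs.
Total proper time: τ_1 + 162.9 + 31.54 = 332.6, so τ_1 = 332.6 − 194.5 = 138.1 μs.
γ_1 = 243.9/138.1 = 1.766; β = √(1 − 1/γ²) = √0.6792.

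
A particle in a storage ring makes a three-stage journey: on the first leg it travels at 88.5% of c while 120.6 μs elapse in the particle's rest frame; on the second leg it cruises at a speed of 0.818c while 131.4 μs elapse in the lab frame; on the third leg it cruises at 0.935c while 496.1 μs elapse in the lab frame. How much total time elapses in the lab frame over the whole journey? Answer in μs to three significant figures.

Δt = 887 μs

Leg 1: β = 0.885; γ = 1/√(1 − 0.885²) = 1/√0.2168 = 2.148; Δt_1 = 2.148 × 120.6 = 259.0 μs.
Leg 2: 131.4 μs is already measured in the lab frame.
Leg 3: 496.1 μs is already measured in the lab frame.
Total: 259.0 + 131.4 + 496.1 μs.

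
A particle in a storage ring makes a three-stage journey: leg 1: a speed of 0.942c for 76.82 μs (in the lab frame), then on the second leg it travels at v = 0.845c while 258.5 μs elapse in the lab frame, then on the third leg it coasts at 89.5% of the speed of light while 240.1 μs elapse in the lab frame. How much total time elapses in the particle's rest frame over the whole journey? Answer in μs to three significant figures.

Leg 1: γ = 1/√(1 − 0.942²) = 1/√0.1126 = 2.980; τ_1 = 76.82/2.980 = 25.78 μs.
Leg 2: γ = 1/√(1 − 0.845²) = 1/√0.2860 = 1.870; τ_2 = 258.5/1.870 = 138.2 μs.
Leg 3: β = 0.895; γ = 1/√(1 − 0.895²) = 1/√0.1990 = 2.242; τ_3 = 240.1/2.242 = 107.1 μs.
Total: 25.78 + 138.2 + 107.1 μs.

τ = 271 μs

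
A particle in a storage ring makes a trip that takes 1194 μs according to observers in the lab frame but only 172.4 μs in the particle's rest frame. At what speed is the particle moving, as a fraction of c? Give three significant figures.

The proper time is measured in the particle's rest frame (both events occur at the particle's location); Δt is measured in the lab frame. γ = Δt/τ = 1194/172.4 = 6.926.
β = √(1 − 1/γ²) = √(1 − 0.02085) = √0.9792

β = 0.990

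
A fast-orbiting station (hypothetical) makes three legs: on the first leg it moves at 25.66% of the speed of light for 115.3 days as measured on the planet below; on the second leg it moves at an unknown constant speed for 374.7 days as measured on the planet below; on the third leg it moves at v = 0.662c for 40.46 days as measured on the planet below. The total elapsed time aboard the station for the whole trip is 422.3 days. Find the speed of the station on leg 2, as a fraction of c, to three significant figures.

Leg 1: β = 0.2566; γ = 1/√(1 − 0.2566²) = 1/√0.9342 = 1.035; τ_1 = 115.3/1.035 = 111.4 days.
Leg 2: speed unknown; τ_2 = 374.7/γ_2.
Leg 3: γ = 1/√(1 − 0.662²) = 1/√0.5618 = 1.334; τ_3 = 40.46/1.334 = 30.32 days.
Total proper time: 111.4 + τ_2 + 30.32 = 422.3, so τ_2 = 422.3 − 141.8 = 280.5 days.
γ_2 = 374.7/280.5 = 1.336; β = √(1 − 1/γ²) = √0.4395.

β = 0.663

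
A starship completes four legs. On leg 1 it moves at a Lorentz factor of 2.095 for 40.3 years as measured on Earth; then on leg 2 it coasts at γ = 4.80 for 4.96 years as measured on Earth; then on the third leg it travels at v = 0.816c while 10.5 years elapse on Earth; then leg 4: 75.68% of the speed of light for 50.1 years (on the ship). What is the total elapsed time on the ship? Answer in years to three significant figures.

Leg 1: γ = 2.095; τ_1 = 40.3/2.095 = 19.24 years.
Leg 2: γ = 4.80; τ_2 = 4.96/4.800 = 1.033 years.
Leg 3: γ = 1/√(1 − 0.816²) = 1/√0.3341 = 1.730; τ_3 = 10.5/1.730 = 6.070 years.
Leg 4: 50.1 years is already measured on the ship.
Total: 19.24 + 1.033 + 6.070 + 50.10 years.

τ = 76.4 years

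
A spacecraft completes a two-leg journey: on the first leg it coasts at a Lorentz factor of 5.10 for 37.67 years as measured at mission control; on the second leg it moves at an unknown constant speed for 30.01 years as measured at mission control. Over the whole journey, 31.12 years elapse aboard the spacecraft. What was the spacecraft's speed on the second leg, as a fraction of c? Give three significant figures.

β = 0.612

Leg 1: γ = 5.10; τ_1 = 37.67/5.100 = 7.386 years.
Leg 2: speed unknown; τ_2 = 30.01/γ_2.
Total proper time: 7.386 + τ_2 = 31.12, so τ_2 = 31.12 − 7.386 = 23.73 years.
γ_2 = 30.01/23.73 = 1.264; β = √(1 − 1/γ²) = √0.3745.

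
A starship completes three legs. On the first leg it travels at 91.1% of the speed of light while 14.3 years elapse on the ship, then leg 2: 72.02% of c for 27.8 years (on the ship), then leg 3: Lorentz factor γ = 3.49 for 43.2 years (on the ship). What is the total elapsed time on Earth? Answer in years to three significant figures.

Leg 1: β = 0.911; γ = 1/√(1 − 0.911²) = 1/√0.1701 = 2.425; Δt_1 = 2.425 × 14.3 = 34.67 years.
Leg 2: β = 0.7202; γ = 1/√(1 − 0.7202²) = 1/√0.4813 = 1.441; Δt_2 = 1.441 × 27.8 = 40.07 years.
Leg 3: γ = 3.49; Δt_3 = 3.490 × 43.2 = 150.8 years.
Total: 34.67 + 40.07 + 150.8 years.

Δt = 226 years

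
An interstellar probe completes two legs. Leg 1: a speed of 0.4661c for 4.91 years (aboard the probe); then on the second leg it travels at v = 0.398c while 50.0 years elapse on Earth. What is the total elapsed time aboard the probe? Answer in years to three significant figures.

Leg 1: 4.91 years is already measured aboard the probe.
Leg 2: γ = 1/√(1 − 0.398²) = 1/√0.8416 = 1.090; τ_2 = 50.0/1.090 = 45.87 years.
Total: 4.910 + 45.87 years.

τ = 50.8 years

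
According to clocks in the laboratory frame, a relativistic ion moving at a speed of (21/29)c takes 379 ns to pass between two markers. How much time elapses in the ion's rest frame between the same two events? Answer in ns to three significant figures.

γ = 1/√(1 − (21/29)²) = 29/20 = 1.450
The interval measured in the laboratory frame is the dilated one; the clock in the ion's rest frame measures the proper time τ = Δt/γ = 379/1.450 ns.

τ = 261 ns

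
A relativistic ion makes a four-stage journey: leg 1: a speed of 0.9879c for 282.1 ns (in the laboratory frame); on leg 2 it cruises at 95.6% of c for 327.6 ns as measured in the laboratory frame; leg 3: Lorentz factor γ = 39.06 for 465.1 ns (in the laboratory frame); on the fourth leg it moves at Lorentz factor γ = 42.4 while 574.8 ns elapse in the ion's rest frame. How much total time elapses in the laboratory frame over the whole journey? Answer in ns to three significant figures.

Δt = 2.54×10⁴ ns

Leg 1: 282.1 ns is already measured in the laboratory frame.
Leg 2: 327.6 ns is already measured in the laboratory frame.
Leg 3: 465.1 ns is already measured in the laboratory frame.
Leg 4: γ = 42.4; Δt_4 = 42.40 × 574.8 = 2.437×10⁴ ns.
Total: 282.1 + 327.6 + 465.1 + 2.437×10⁴ ns.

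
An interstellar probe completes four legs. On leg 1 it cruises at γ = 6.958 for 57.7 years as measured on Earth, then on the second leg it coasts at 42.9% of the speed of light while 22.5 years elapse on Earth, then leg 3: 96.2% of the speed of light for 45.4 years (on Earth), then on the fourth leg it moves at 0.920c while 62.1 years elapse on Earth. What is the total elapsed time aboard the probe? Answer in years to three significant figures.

Leg 1: γ = 6.958; τ_1 = 57.7/6.958 = 8.293 years.
Leg 2: β = 0.429; γ = 1/√(1 − 0.429²) = 1/√0.8160 = 1.107; τ_2 = 22.5/1.107 = 20.32 years.
Leg 3: β = 0.962; γ = 1/√(1 − 0.962²) = 1/√0.07456 = 3.662; τ_3 = 45.4/3.662 = 12.40 years.
Leg 4: γ = 1/√(1 − 0.920²) = 1/√0.1536 = 2.552; τ_4 = 62.1/2.552 = 24.34 years.
Total: 8.293 + 20.32 + 12.40 + 24.34 years.

τ = 65.4 years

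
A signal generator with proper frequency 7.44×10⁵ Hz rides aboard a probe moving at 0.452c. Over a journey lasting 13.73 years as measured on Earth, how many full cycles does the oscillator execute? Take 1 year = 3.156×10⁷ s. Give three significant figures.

N = 2.88×10¹⁴

γ = 1/√(1 − 0.452²) = 1/√0.7957 = 1.121
The oscillator's own cycle count is N = f × τ where τ is the proper time aboard the probe. τ = Δt/γ = 13.73/1.121 = 12.25 years = 3.865×10⁸ s.
N = 7.44×10⁵ × 3.865×10⁸ = 2.876×10¹⁴.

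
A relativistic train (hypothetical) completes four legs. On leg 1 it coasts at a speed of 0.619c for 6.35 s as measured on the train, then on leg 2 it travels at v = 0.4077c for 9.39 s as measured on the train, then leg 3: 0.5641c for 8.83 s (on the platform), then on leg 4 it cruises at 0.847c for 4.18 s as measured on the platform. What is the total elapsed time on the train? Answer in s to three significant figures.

τ = 25.3 s

Leg 1: 6.35 s is already measured on the train.
Leg 2: 9.39 s is already measured on the train.
Leg 3: γ = 1/√(1 − 0.5641²) = 1/√0.6818 = 1.211; τ_3 = 8.83/1.211 = 7.291 s.
Leg 4: γ = 1/√(1 − 0.847²) = 1/√0.2826 = 1.881; τ_4 = 4.18/1.881 = 2.222 s.
Total: 6.350 + 9.390 + 7.291 + 2.222 s.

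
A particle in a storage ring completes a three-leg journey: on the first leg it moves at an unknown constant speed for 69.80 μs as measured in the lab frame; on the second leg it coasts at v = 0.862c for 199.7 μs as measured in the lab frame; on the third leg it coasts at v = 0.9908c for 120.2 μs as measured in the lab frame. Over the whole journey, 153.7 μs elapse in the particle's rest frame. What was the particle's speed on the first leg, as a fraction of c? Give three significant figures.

Leg 1: speed unknown; τ_1 = 69.80/γ_1.
Leg 2: γ = 1/√(1 − 0.862²) = 1/√0.2570 = 1.973; τ_2 = 199.7/1.973 = 101.2 μs.
Leg 3: γ = 1/√(1 − 0.9908²) = 1/√0.01832 = 7.389; τ_3 = 120.2/7.389 = 16.27 μs.
Total proper time: τ_1 + 101.2 + 16.27 = 153.7, so τ_1 = 153.7 − 117.5 = 36.20 μs.
γ_1 = 69.80/36.20 = 1.928; β = √(1 − 1/γ²) = √0.7310.

β = 0.855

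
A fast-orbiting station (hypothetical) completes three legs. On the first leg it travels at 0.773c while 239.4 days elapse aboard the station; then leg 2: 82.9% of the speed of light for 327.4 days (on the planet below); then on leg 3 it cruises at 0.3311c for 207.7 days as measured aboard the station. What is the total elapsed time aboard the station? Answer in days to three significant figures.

τ = 630 days

Leg 1: 239.4 days is already measured aboard the station.
Leg 2: β = 0.829; γ = 1/√(1 − 0.829²) = 1/√0.3128 = 1.788; τ_2 = 327.4/1.788 = 183.1 days.
Leg 3: 207.7 days is already measured aboard the station.
Total: 239.4 + 183.1 + 207.7 days.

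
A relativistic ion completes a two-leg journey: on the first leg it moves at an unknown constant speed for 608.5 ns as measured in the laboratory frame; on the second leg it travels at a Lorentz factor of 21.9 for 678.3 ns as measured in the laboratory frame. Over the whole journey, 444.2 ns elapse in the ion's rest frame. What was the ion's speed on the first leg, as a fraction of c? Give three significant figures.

β = 0.734

Leg 1: speed unknown; τ_1 = 608.5/γ_1.
Leg 2: γ = 21.9; τ_2 = 678.3/21.90 = 30.97 ns.
Total proper time: τ_1 + 30.97 = 444.2, so τ_1 = 444.2 − 30.97 = 413.2 ns.
γ_1 = 608.5/413.2 = 1.473; β = √(1 − 1/γ²) = √0.5388.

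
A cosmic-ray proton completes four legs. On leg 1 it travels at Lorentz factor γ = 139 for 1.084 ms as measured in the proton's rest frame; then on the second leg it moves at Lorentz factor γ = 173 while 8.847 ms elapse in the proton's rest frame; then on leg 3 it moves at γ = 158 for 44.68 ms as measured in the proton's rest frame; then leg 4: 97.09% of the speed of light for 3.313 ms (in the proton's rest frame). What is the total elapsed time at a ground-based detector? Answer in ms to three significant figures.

Leg 1: γ = 139; Δt_1 = 139.0 × 1.084 = 150.7 ms.
Leg 2: γ = 173; Δt_2 = 173.0 × 8.847 = 1531 ms.
Leg 3: γ = 158; Δt_3 = 158.0 × 44.68 = 7059 ms.
Leg 4: β = 0.9709; γ = 1/√(1 − 0.9709²) = 1/√0.05735 = 4.176; Δt_4 = 4.176 × 3.313 = 13.83 ms.
Total: 150.7 + 1531 + 7059 + 13.83 ms.

Δt = 8750 ms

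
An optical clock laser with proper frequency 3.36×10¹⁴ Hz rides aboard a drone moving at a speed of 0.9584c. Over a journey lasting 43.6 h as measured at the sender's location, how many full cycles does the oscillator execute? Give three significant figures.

γ = 1/√(1 − 0.9584²) = 1/√0.08147 = 3.504
The oscillator's own cycle count is N = f × τ where τ is the proper time aboard the drone. τ = Δt/γ = 43.6/3.504 = 12.44 h = 4.480×10⁴ s.
N = 3.36×10¹⁴ × 4.480×10⁴ = 1.505×10¹⁹.

N = 1.51×10¹⁹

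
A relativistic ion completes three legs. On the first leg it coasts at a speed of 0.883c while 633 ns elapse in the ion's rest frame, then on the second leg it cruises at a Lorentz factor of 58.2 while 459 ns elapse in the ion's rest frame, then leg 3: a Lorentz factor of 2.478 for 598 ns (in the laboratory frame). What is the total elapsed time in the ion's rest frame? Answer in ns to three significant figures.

τ = 1330 ns

Leg 1: 633 ns is already measured in the ion's rest frame.
Leg 2: 459 ns is already measured in the ion's rest frame.
Leg 3: γ = 2.478; τ_3 = 598/2.478 = 241.3 ns.
Total: 633.0 + 459.0 + 241.3 ns.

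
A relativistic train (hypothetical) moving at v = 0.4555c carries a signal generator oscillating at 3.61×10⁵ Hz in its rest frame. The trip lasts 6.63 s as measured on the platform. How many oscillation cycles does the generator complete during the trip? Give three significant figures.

γ = 1/√(1 − 0.4555²) = 1/√0.7925 = 1.123
The oscillator's own cycle count is N = f × τ where τ is the proper time on the train. τ = Δt/γ = 6.63/1.123 = 5.902 s = 5.902×10⁰ s.
N = 3.61×10⁵ × 5.902×10⁰ = 2.131×10⁶.

N = 2.13×10⁶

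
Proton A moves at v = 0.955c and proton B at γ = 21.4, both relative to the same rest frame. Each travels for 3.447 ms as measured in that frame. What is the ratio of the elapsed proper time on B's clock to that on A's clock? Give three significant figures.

A: γ = 1/√(1 − 0.955²) = 1/√0.08798 = 3.371. B: γ = 21.4.
τ_A/τ_B = γ_B/γ_A = 21.40/3.371 = 6.347, so τ_B/τ_A = 0.1575.

τ_B/τ_A = 0.158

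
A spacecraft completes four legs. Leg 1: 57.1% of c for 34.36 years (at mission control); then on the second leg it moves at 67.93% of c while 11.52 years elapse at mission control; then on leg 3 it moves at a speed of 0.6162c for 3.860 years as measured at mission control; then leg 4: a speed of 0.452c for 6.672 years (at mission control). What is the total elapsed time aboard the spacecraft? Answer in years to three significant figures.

τ = 45.7 years

Leg 1: β = 0.571; γ = 1/√(1 − 0.571²) = 1/√0.6740 = 1.218; τ_1 = 34.36/1.218 = 28.21 years.
Leg 2: β = 0.6793; γ = 1/√(1 − 0.6793²) = 1/√0.5386 = 1.363; τ_2 = 11.52/1.363 = 8.454 years.
Leg 3: γ = 1/√(1 − 0.6162²) = 1/√0.6203 = 1.270; τ_3 = 3.860/1.270 = 3.040 years.
Leg 4: γ = 1/√(1 − 0.452²) = 1/√0.7957 = 1.121; τ_4 = 6.672/1.121 = 5.952 years.
Total: 28.21 + 8.454 + 3.040 + 5.952 years.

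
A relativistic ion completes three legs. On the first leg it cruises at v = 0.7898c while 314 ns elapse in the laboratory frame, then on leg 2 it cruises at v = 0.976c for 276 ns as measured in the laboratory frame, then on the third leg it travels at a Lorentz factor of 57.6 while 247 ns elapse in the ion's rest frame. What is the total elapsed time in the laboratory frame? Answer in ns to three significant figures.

Leg 1: 314 ns is already measured in the laboratory frame.
Leg 2: 276 ns is already measured in the laboratory frame.
Leg 3: γ = 57.6; Δt_3 = 57.60 × 247 = 1.423×10⁴ ns.
Total: 314.0 + 276.0 + 1.423×10⁴ ns.

Δt = 1.48×10⁴ ns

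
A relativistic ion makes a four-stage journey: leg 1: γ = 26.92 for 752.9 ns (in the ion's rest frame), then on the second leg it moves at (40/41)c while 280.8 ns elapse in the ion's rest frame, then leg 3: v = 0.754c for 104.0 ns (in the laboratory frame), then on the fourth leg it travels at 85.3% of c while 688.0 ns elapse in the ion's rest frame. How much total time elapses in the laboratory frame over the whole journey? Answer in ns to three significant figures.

Leg 1: γ = 26.92; Δt_1 = 26.92 × 752.9 = 2.027×10⁴ ns.
Leg 2: γ = 1/√(1 − (40/41)²) = 41/9 ≈ 4.556; Δt_2 = 4.556 × 280.8 = 1279 ns.
Leg 3: 104.0 ns is already measured in the laboratory frame.
Leg 4: β = 0.853; γ = 1/√(1 − 0.853²) = 1/√0.2724 = 1.916; Δt_4 = 1.916 × 688.0 = 1318 ns.
Total: 2.027×10⁴ + 1279 + 104.0 + 1318 ns.

Δt = 2.30×10⁴ ns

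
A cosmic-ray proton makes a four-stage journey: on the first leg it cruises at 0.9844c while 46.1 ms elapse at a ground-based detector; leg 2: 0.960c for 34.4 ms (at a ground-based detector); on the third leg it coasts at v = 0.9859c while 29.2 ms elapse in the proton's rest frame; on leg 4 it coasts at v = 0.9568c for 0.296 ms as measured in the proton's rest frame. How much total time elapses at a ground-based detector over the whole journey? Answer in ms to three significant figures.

Leg 1: 46.1 ms is already measured at a ground-based detector.
Leg 2: 34.4 ms is already measured at a ground-based detector.
Leg 3: γ = 1/√(1 − 0.9859²) = 1/√0.02800 = 5.976; Δt_3 = 5.976 × 29.2 = 174.5 ms.
Leg 4: γ = 1/√(1 − 0.9568²) = 1/√0.08453 = 3.439; Δt_4 = 3.439 × 0.296 = 1.018 ms.
Total: 46.10 + 34.40 + 174.5 + 1.018 ms.

Δt = 256 ms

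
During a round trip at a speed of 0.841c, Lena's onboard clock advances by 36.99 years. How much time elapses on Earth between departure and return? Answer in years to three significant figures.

Δt = 68.4 years

γ = 1/√(1 − 0.841²) = 1/√0.2927 = 1.848
Earth-frame duration is the dilated interval: Δt = γτ = 1.848 × 36.99 years.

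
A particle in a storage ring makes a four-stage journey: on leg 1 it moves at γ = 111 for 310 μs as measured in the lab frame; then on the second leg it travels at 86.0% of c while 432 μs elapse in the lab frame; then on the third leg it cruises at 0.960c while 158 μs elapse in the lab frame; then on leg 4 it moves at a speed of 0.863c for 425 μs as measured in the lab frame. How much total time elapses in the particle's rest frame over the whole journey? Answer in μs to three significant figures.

τ = 482 μs

Leg 1: γ = 111; τ_1 = 310/111.0 = 2.793 μs.
Leg 2: β = 0.860; γ = 1/√(1 − 0.860²) = 1/√0.2604 = 1.960; τ_2 = 432/1.960 = 220.4 μs.
Leg 3: γ = 1/√(1 − 0.960²) = 25/7 ≈ 3.571; τ_3 = 158/3.571 = 44.24 μs.
Leg 4: γ = 1/√(1 − 0.863²) = 1/√0.2552 = 1.979; τ_4 = 425/1.979 = 214.7 μs.
Total: 2.793 + 220.4 + 44.24 + 214.7 μs.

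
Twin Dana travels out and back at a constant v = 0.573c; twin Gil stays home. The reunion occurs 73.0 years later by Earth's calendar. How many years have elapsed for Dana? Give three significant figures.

τ = 59.8 years

γ = 1/√(1 − 0.573²) = 1/√0.6717 = 1.220
Dana's clock measures proper time along the trip: τ = Δt/γ = 73.0/1.220 years.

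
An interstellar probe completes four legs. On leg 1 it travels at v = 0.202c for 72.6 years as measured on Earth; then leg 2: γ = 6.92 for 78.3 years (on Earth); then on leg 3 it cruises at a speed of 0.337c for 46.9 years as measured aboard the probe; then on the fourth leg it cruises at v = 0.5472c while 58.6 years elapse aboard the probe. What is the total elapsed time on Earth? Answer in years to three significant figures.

Δt = 271 years

Leg 1: 72.6 years is already measured on Earth.
Leg 2: 78.3 years is already measured on Earth.
Leg 3: γ = 1/√(1 − 0.337²) = 1/√0.8864 = 1.062; Δt_3 = 1.062 × 46.9 = 49.81 years.
Leg 4: γ = 1/√(1 − 0.5472²) = 1/√0.7006 = 1.195; Δt_4 = 1.195 × 58.6 = 70.01 years.
Total: 72.60 + 78.30 + 49.81 + 70.01 years.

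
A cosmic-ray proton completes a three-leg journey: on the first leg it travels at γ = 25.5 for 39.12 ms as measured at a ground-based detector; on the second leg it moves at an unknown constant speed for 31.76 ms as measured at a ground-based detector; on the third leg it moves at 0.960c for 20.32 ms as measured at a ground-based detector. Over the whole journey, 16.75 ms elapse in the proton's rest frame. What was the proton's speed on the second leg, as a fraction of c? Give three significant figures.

Leg 1: γ = 25.5; τ_1 = 39.12/25.50 = 1.534 ms.
Leg 2: speed unknown; τ_2 = 31.76/γ_2.
Leg 3: γ = 1/√(1 − 0.960²) = 25/7 ≈ 3.571; τ_3 = 20.32/3.571 = 5.690 ms.
Total proper time: 1.534 + τ_2 + 5.690 = 16.75, so τ_2 = 16.75 − 7.224 = 9.526 ms.
γ_2 = 31.76/9.526 = 3.334; β = √(1 − 1/γ²) = √0.9100.

β = 0.954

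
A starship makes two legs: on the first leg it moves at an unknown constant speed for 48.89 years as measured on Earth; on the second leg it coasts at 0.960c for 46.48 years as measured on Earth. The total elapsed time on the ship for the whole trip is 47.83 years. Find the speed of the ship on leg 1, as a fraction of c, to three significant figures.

β = 0.702

Leg 1: speed unknown; τ_1 = 48.89/γ_1.
Leg 2: γ = 1/√(1 − 0.960²) = 25/7 ≈ 3.571; τ_2 = 46.48/3.571 = 13.01 years.
Total proper time: τ_1 + 13.01 = 47.83, so τ_1 = 47.83 − 13.01 = 34.82 years.
γ_1 = 48.89/34.82 = 1.404; β = √(1 − 1/γ²) = √0.4929.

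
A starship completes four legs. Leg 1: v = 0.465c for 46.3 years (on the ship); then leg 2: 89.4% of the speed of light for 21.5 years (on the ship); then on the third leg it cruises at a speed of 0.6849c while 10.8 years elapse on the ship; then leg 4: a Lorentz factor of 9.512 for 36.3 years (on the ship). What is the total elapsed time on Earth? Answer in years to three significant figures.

Δt = 460 years

Leg 1: γ = 1/√(1 − 0.465²) = 1/√0.7838 = 1.130; Δt_1 = 1.130 × 46.3 = 52.30 years.
Leg 2: β = 0.894; γ = 1/√(1 − 0.894²) = 1/√0.2008 = 2.232; Δt_2 = 2.232 × 21.5 = 47.98 years.
Leg 3: γ = 1/√(1 − 0.6849²) = 1/√0.5309 = 1.372; Δt_3 = 1.372 × 10.8 = 14.82 years.
Leg 4: γ = 9.512; Δt_4 = 9.512 × 36.3 = 345.3 years.
Total: 52.30 + 47.98 + 14.82 + 345.3 years.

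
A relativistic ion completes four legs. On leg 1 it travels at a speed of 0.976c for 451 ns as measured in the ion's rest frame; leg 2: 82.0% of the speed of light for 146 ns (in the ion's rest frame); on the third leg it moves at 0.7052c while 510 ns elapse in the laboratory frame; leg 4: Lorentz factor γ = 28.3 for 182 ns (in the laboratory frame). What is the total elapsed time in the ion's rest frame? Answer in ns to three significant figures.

τ = 965 ns

Leg 1: 451 ns is already measured in the ion's rest frame.
Leg 2: 146 ns is already measured in the ion's rest frame.
Leg 3: γ = 1/√(1 − 0.7052²) = 1/√0.5027 = 1.410; τ_3 = 510/1.410 = 361.6 ns.
Leg 4: γ = 28.3; τ_4 = 182/28.30 = 6.431 ns.
Total: 451.0 + 146.0 + 361.6 + 6.431 ns.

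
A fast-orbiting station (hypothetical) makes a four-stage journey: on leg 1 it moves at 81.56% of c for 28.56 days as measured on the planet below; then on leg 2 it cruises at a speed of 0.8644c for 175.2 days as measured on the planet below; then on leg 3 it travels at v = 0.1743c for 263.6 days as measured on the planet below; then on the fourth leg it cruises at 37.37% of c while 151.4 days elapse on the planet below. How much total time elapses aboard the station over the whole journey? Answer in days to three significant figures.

τ = 505 days

Leg 1: β = 0.8156; γ = 1/√(1 − 0.8156²) = 1/√0.3348 = 1.728; τ_1 = 28.56/1.728 = 16.53 days.
Leg 2: γ = 1/√(1 − 0.8644²) = 1/√0.2528 = 1.989; τ_2 = 175.2/1.989 = 88.09 days.
Leg 3: γ = 1/√(1 − 0.1743²) = 1/√0.9696 = 1.016; τ_3 = 263.6/1.016 = 259.6 days.
Leg 4: β = 0.3737; γ = 1/√(1 − 0.3737²) = 1/√0.8603 = 1.078; τ_4 = 151.4/1.078 = 140.4 days.
Total: 16.53 + 88.09 + 259.6 + 140.4 days.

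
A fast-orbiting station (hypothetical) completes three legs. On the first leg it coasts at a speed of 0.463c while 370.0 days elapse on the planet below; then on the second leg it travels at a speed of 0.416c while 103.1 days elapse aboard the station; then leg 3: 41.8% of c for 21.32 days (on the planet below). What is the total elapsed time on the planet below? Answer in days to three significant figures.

Leg 1: 370.0 days is already measured on the planet below.
Leg 2: γ = 1/√(1 − 0.416²) = 1/√0.8269 = 1.100; Δt_2 = 1.100 × 103.1 = 113.4 days.
Leg 3: 21.32 days is already measured on the planet below.
Total: 370.0 + 113.4 + 21.32 days.

Δt = 505 days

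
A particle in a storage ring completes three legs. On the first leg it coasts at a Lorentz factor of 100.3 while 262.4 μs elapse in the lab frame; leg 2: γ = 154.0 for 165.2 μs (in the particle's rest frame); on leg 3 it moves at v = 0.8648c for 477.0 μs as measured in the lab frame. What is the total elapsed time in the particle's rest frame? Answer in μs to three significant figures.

τ = 407 μs

Leg 1: γ = 100.3; τ_1 = 262.4/100.3 = 2.616 μs.
Leg 2: 165.2 μs is already measured in the particle's rest frame.
Leg 3: γ = 1/√(1 − 0.8648²) = 1/√0.2521 = 1.992; τ_3 = 477.0/1.992 = 239.5 μs.
Total: 2.616 + 165.2 + 239.5 μs.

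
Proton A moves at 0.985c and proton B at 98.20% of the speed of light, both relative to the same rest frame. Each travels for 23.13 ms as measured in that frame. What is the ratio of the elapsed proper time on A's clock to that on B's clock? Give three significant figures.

A: γ = 1/√(1 − 0.985²) = 1/√0.02977 = 5.795. B: β = 0.9820; γ = 1/√(1 − 0.9820²) = 1/√0.03568 = 5.294.
τ_A/τ_B = γ_B/γ_A = 5.294/5.795 = 0.9136, so τ_A/τ_B = 0.9136.

τ_A/τ_B = 0.914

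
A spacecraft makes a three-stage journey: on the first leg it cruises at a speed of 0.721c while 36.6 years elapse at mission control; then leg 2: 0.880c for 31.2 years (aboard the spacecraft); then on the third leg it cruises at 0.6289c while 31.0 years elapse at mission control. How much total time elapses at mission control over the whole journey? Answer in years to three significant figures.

Leg 1: 36.6 years is already measured at mission control.
Leg 2: γ = 1/√(1 − 0.880²) = 1/√0.2256 = 2.105; Δt_2 = 2.105 × 31.2 = 65.69 years.
Leg 3: 31.0 years is already measured at mission control.
Total: 36.60 + 65.69 + 31.00 years.

Δt = 133 years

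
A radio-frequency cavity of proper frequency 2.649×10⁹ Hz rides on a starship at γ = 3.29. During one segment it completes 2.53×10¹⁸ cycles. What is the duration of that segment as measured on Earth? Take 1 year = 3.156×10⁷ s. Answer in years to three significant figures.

Δt = 99.6 years

γ = 3.29
Proper time for N cycles: τ = N/f = 2.53×10¹⁸/(2.649×10⁹) = 9.551×10⁸ s = 30.26 years.
Lab-frame duration Δt = γτ = 3.290 × 30.26 = 99.56 years.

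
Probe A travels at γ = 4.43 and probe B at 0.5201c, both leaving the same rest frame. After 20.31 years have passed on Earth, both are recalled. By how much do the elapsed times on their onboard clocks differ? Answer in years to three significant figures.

|τ_A − τ_B| = 12.8 years

A: γ = 4.43; τ_A = 20.31/4.430 = 4.585 years.
B: γ = 1/√(1 − 0.5201²) = 1/√0.7295 = 1.171; τ_B = 20.31/1.171 = 17.35 years.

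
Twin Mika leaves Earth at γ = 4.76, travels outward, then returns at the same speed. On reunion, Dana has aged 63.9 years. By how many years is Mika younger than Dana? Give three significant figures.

γ = 4.76
Mika's elapsed proper time: τ = 63.9/4.760 = 13.42 years.
Age gap = Δt − τ = 63.9 − 13.42 years.

Δt − τ = 50.5 years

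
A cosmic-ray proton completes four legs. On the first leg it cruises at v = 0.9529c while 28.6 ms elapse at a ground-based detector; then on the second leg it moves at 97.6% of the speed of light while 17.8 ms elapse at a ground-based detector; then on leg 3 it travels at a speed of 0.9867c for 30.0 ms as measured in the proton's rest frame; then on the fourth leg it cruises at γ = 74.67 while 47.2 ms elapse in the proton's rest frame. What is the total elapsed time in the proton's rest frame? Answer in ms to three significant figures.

τ = 89.8 ms

Leg 1: γ = 1/√(1 − 0.9529²) = 1/√0.09198 = 3.297; τ_1 = 28.6/3.297 = 8.674 ms.
Leg 2: β = 0.976; γ = 1/√(1 − 0.976²) = 1/√0.04742 = 4.592; τ_2 = 17.8/4.592 = 3.876 ms.
Leg 3: 30.0 ms is already measured in the proton's rest frame.
Leg 4: 47.2 ms is already measured in the proton's rest frame.
Total: 8.674 + 3.876 + 30.00 + 47.20 ms.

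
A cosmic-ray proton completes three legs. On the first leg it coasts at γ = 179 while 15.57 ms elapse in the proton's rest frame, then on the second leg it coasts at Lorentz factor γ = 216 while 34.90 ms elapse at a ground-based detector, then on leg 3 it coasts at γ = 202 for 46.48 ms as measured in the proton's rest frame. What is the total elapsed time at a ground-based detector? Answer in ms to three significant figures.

Leg 1: γ = 179; Δt_1 = 179.0 × 15.57 = 2787 ms.
Leg 2: 34.90 ms is already measured at a ground-based detector.
Leg 3: γ = 202; Δt_3 = 202.0 × 46.48 = 9389 ms.
Total: 2787 + 34.90 + 9389 ms.

Δt = 1.22×10⁴ ms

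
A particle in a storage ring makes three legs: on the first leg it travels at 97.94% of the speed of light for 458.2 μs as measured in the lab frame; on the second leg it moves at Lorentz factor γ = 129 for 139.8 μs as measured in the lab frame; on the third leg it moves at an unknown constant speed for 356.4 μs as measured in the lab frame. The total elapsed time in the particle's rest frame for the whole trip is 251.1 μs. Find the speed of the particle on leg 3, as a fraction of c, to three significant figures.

β = 0.897

Leg 1: β = 0.9794; γ = 1/√(1 − 0.9794²) = 1/√0.04078 = 4.952; τ_1 = 458.2/4.952 = 92.52 μs.
Leg 2: γ = 129; τ_2 = 139.8/129.0 = 1.084 μs.
Leg 3: speed unknown; τ_3 = 356.4/γ_3.
Total proper time: 92.52 + 1.084 + τ_3 = 251.1, so τ_3 = 251.1 − 93.61 = 157.5 μs.
γ_3 = 356.4/157.5 = 2.263; β = √(1 − 1/γ²) = √0.8047.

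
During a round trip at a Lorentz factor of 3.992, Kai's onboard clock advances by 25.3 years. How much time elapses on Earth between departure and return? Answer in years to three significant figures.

γ = 3.992
Earth-frame duration is the dilated interval: Δt = γτ = 3.992 × 25.3 years.

Δt = 101 years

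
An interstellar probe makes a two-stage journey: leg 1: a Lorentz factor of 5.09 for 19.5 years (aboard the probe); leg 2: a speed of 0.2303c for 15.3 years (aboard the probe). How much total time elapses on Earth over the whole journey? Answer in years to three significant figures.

Δt = 115 years

Leg 1: γ = 5.09; Δt_1 = 5.090 × 19.5 = 99.26 years.
Leg 2: γ = 1/√(1 − 0.2303²) = 1/√0.9470 = 1.028; Δt_2 = 1.028 × 15.3 = 15.72 years.
Total: 99.26 + 15.72 years.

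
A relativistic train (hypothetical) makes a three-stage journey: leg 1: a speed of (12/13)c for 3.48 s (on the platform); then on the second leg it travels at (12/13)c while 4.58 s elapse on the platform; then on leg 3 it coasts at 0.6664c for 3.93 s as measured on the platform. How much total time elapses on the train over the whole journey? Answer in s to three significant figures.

Leg 1: γ = 1/√(1 − (12/13)²) = 13/5 = 2.600; τ_1 = 3.48/2.600 = 1.338 s.
Leg 2: γ = 1/√(1 − (12/13)²) = 13/5 = 2.600; τ_2 = 4.58/2.600 = 1.762 s.
Leg 3: γ = 1/√(1 − 0.6664²) = 1/√0.5559 = 1.341; τ_3 = 3.93/1.341 = 2.930 s.
Total: 1.338 + 1.762 + 2.930 s.

τ = 6.03 s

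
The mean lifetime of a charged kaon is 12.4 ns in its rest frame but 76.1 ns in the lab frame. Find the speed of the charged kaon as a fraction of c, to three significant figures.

β = 0.987

γ = Δt/τ₀ = 76.1/12.4 = 6.137
β = √(1 − 1/γ²) = √(1 − 0.02655) = √0.9734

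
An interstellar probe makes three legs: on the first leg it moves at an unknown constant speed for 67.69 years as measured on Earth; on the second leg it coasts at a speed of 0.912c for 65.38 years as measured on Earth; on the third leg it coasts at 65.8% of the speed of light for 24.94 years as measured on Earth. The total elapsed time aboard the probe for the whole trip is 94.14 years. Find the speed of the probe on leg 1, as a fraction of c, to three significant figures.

Leg 1: speed unknown; τ_1 = 67.69/γ_1.
Leg 2: γ = 1/√(1 − 0.912²) = 1/√0.1683 = 2.438; τ_2 = 65.38/2.438 = 26.82 years.
Leg 3: β = 0.658; γ = 1/√(1 − 0.658²) = 1/√0.5670 = 1.328; τ_3 = 24.94/1.328 = 18.78 years.
Total proper time: τ_1 + 26.82 + 18.78 = 94.14, so τ_1 = 94.14 − 45.60 = 48.54 years.
γ_1 = 67.69/48.54 = 1.394; β = √(1 − 1/γ²) = √0.4857.

β = 0.697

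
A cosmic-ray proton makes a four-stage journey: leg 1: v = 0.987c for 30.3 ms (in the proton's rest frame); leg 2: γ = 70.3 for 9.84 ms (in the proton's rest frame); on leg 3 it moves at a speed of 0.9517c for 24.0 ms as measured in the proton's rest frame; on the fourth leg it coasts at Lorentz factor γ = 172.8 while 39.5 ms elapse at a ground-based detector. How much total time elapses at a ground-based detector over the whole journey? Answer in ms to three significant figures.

Δt = 998 ms

Leg 1: γ = 1/√(1 − 0.987²) = 1/√0.02583 = 6.222; Δt_1 = 6.222 × 30.3 = 188.5 ms.
Leg 2: γ = 70.3; Δt_2 = 70.30 × 9.84 = 691.8 ms.
Leg 3: γ = 1/√(1 − 0.9517²) = 1/√0.09427 = 3.257; Δt_3 = 3.257 × 24.0 = 78.17 ms.
Leg 4: 39.5 ms is already measured at a ground-based detector.
Total: 188.5 + 691.8 + 78.17 + 39.50 ms.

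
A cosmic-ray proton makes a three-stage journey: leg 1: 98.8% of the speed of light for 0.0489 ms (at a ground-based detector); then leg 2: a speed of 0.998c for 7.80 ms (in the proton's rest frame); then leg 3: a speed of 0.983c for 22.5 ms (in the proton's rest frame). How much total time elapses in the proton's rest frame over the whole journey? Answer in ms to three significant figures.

τ = 30.3 ms

Leg 1: β = 0.988; γ = 1/√(1 − 0.988²) = 1/√0.02386 = 6.474; τ_1 = 0.0489/6.474 = 0.007553 ms.
Leg 2: 7.80 ms is already measured in the proton's rest frame.
Leg 3: 22.5 ms is already measured in the proton's rest frame.
Total: 0.007553 + 7.800 + 22.50 ms.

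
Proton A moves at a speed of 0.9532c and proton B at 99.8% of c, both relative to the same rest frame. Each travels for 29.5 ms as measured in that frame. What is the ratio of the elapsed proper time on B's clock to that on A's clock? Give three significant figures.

τ_B/τ_A = 0.209

A: γ = 1/√(1 − 0.9532²) = 1/√0.09141 = 3.308. B: β = 0.998; γ = 1/√(1 − 0.998²) = 1/√0.003996 = 15.82.
τ_A/τ_B = γ_B/γ_A = 15.82/3.308 = 4.783, so τ_B/τ_A = 0.2091.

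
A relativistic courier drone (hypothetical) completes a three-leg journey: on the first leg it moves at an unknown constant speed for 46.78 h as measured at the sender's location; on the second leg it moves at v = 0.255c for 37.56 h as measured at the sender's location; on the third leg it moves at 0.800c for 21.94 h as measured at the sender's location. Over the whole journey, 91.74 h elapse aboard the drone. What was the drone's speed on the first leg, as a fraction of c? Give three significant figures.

β = 0.429

Leg 1: speed unknown; τ_1 = 46.78/γ_1.
Leg 2: γ = 1/√(1 − 0.255²) = 1/√0.9350 = 1.034; τ_2 = 37.56/1.034 = 36.32 h.
Leg 3: γ = 1/√(1 − 0.800²) = 5/3 ≈ 1.667; τ_3 = 21.94/1.667 = 13.16 h.
Total proper time: τ_1 + 36.32 + 13.16 = 91.74, so τ_1 = 91.74 − 49.48 = 42.26 h.
γ_1 = 46.78/42.26 = 1.107; β = √(1 − 1/γ²) = √0.1840.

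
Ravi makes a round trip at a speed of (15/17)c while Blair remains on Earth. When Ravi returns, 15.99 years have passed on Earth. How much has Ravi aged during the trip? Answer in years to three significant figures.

γ = 1/√(1 − (15/17)²) = 17/8 = 2.125
Ravi's clock measures proper time along the trip: τ = Δt/γ = 15.99/2.125 years.

τ = 7.52 years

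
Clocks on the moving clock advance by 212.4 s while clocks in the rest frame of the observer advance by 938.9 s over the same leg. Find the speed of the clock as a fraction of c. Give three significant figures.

The proper time is measured on the moving clock (both events occur at the clock's location); Δt is measured in the rest frame of the observer. γ = Δt/τ = 938.9/212.4 = 4.420.
β = √(1 − 1/γ²) = √(1 − 0.05118) = √0.9488

v = 0.974c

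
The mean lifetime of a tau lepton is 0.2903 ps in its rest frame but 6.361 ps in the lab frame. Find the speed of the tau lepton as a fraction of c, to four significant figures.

β = 0.9990

γ = Δt/τ₀ = 6.361/0.2903 = 21.91
β = √(1 − 1/γ²) = √(1 − 0.002083) = √0.9979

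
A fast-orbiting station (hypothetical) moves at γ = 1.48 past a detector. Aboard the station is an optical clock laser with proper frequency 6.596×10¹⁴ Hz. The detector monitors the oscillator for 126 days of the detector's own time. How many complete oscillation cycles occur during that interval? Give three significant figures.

N = 4.85×10²¹

γ = 1.48
During 126 days of lab time, the oscillator's proper time advances by τ = Δt/γ = 126/1.480 = 85.14 days = 7.356×10⁶ s.
N = f × τ = 6.596×10¹⁴ × 7.356×10⁶ = 4.852×10²¹.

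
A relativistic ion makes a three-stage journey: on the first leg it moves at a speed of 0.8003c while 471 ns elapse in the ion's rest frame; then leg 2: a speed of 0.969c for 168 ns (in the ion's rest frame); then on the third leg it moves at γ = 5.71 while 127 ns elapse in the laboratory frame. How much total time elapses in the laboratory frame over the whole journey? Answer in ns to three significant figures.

Leg 1: γ = 1/√(1 − 0.8003²) = 1/√0.3595 = 1.668; Δt_1 = 1.668 × 471 = 785.5 ns.
Leg 2: γ = 1/√(1 − 0.969²) = 1/√0.06104 = 4.048; Δt_2 = 4.048 × 168 = 680.0 ns.
Leg 3: 127 ns is already measured in the laboratory frame.
Total: 785.5 + 680.0 + 127.0 ns.

Δt = 1590 ns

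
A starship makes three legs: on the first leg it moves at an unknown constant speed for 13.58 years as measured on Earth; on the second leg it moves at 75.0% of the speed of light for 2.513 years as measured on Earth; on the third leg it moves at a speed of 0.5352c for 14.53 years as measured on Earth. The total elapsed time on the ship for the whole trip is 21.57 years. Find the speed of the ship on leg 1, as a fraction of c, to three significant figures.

Leg 1: speed unknown; τ_1 = 13.58/γ_1.
Leg 2: β = 0.750; γ = 1/√(1 − 0.750²) = 1/√0.4375 = 1.512; τ_2 = 2.513/1.512 = 1.662 years.
Leg 3: γ = 1/√(1 − 0.5352²) = 1/√0.7136 = 1.184; τ_3 = 14.53/1.184 = 12.27 years.
Total proper time: τ_1 + 1.662 + 12.27 = 21.57, so τ_1 = 21.57 − 13.94 = 7.634 years.
γ_1 = 13.58/7.634 = 1.779; β = √(1 − 1/γ²) = √0.6840.

β = 0.827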